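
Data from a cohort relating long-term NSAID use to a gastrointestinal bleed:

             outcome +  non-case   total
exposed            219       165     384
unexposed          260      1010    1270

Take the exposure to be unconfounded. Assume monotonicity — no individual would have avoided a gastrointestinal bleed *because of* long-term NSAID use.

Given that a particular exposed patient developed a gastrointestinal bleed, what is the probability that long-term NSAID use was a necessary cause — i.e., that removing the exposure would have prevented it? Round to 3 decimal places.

PN ≈ 0.641

p₁ = P(outcome | exposed) = 219/384 = 0.57031
p₀ = P(outcome | unexposed) = 260/1270 = 0.20472
Under exogeneity and monotonicity, PN = (p₁ − p₀)/p₁.
PN = (0.57031 − 0.20472) / 0.57031 ≈ 0.6410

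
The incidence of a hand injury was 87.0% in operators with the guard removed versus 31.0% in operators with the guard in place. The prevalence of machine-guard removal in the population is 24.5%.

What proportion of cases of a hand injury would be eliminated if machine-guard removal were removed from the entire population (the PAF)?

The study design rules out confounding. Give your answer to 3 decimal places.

PAF ≈ 0.307

p₁ = 0.87, p₀ = 0.31.
Overall risk P(Y=1) = π·p₁ + (1−π)·p₀ = 0.245×0.87 + 0.755×0.31 = 0.4472.
Under exogeneity, PAF = [P(Y=1) − p₀] / P(Y=1).
PAF = (0.4472 − 0.31) / 0.4472 ≈ 0.3068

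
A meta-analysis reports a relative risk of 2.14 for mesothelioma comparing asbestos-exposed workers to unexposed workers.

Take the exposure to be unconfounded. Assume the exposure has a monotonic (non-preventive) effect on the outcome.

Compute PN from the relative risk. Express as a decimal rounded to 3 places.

Under exogeneity and monotonicity, PN = (RR − 1) / RR = 1 − 1/RR.
PN = (2.14 − 1) / 2.14 = 1.14 / 2.14 ≈ 0.5327

PN ≈ 0.533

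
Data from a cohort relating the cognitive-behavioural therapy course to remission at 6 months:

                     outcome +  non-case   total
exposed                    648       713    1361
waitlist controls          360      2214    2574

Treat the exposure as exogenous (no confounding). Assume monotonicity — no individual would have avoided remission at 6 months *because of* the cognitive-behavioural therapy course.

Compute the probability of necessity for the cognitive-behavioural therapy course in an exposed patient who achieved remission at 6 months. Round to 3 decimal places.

p₁ = P(outcome | exposed) = 648/1361 = 0.47612
p₀ = P(outcome | unexposed) = 360/2574 = 0.13986
Under exogeneity and monotonicity, PN = (p₁ − p₀)/p₁.
PN = (0.47612 − 0.13986) / 0.47612 ≈ 0.7063

PN ≈ 0.706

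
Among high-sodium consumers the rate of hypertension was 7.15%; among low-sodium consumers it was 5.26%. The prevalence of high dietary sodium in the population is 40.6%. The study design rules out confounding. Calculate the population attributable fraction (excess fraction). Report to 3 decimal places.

p₁ = 0.0715, p₀ = 0.0526.
Overall risk P(Y=1) = π·p₁ + (1−π)·p₀ = 0.406×0.0715 + 0.594×0.0526 = 0.060273.
Under exogeneity, PAF = [P(Y=1) − p₀] / P(Y=1).
PAF = (0.060273 − 0.0526) / 0.060273 ≈ 0.1273

PAF ≈ 0.127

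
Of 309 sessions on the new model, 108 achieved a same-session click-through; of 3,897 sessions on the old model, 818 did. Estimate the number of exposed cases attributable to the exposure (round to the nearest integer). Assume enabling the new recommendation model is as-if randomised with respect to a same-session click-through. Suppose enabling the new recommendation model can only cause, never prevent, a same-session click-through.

about 43 cases

p₁ = P(outcome | exposed) = 108/309 = 0.34951
p₀ = P(outcome | unexposed) = 818/3897 = 0.20991
PN = (p₁ − p₀)/p₁ = (0.34951 − 0.20991) / 0.34951 ≈ 0.39944.
Attributable cases ≈ PN × (exposed cases) = 0.39944 × 108 ≈ 43.14.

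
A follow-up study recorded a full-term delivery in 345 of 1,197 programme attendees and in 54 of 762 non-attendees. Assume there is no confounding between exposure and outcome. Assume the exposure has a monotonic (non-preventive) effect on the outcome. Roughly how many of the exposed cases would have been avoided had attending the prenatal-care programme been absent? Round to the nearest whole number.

about 260 cases

p₁ = P(outcome | exposed) = 345/1197 = 0.28822
p₀ = P(outcome | unexposed) = 54/762 = 0.070866
PN = (p₁ − p₀)/p₁ = (0.28822 − 0.070866) / 0.28822 ≈ 0.75413.
Attributable cases ≈ PN × (exposed cases) = 0.75413 × 345 ≈ 260.17.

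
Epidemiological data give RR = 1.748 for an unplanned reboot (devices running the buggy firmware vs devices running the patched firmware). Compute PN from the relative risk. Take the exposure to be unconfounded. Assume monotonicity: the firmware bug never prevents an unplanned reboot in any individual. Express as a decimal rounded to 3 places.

Under exogeneity and monotonicity, PN = (RR − 1) / RR = 1 − 1/RR.
PN = (1.748 − 1) / 1.748 = 0.748 / 1.748 ≈ 0.4279

PN ≈ 0.428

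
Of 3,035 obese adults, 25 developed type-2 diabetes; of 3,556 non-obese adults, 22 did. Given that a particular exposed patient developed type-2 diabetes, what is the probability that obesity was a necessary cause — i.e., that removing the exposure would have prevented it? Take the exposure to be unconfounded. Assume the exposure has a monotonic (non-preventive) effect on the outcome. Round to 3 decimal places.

p₁ = P(outcome | exposed) = 25/3035 = 0.0082372
p₀ = P(outcome | unexposed) = 22/3556 = 0.0061867
Under exogeneity and monotonicity, PN = (p₁ − p₀) / p₁.
PN = (0.0082372 − 0.0061867) / 0.0082372 = 0.0020505 / 0.0082372 ≈ 0.2489

PN ≈ 0.249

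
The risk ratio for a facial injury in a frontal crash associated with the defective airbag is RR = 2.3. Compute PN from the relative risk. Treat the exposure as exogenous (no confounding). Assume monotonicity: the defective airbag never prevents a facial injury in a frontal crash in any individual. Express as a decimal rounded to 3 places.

PN ≈ 0.565

Under exogeneity and monotonicity, PN = (RR − 1) / RR = 1 − 1/RR.
PN = (2.3 − 1) / 2.3 = 1.3 / 2.3 ≈ 0.5652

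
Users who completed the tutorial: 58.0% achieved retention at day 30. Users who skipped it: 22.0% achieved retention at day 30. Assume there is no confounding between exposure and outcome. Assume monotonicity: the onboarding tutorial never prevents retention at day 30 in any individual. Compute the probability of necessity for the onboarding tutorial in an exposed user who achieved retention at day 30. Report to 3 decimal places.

PN ≈ 0.621

p₁ = 0.58, p₀ = 0.22.
Under exogeneity and monotonicity, PN = (p₁ − p₀) / p₁.
PN = (0.58 − 0.22) / 0.58 = 0.36 / 0.58 ≈ 0.6207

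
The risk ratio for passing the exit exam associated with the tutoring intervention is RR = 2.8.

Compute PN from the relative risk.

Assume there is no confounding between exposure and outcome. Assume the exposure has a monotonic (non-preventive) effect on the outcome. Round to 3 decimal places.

PN ≈ 0.643

Under exogeneity and monotonicity, PN = (RR − 1) / RR = 1 − 1/RR.
PN = (2.8 − 1) / 2.8 = 1.8 / 2.8 ≈ 0.6429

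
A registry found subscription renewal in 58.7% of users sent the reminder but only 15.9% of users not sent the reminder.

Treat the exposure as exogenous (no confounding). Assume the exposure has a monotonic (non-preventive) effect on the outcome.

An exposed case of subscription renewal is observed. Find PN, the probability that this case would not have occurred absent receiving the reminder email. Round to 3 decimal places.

PN ≈ 0.729

p₁ = 0.587, p₀ = 0.159.
Under exogeneity and monotonicity, PN = (p₁ − p₀) / p₁.
PN = (0.587 − 0.159) / 0.587 = 0.428 / 0.587 ≈ 0.7291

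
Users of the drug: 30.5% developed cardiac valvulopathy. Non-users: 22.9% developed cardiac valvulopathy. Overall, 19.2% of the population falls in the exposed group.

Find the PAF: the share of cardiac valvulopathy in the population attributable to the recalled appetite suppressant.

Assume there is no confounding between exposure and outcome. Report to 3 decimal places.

PAF ≈ 0.060

p₁ = 0.305, p₀ = 0.229.
Overall risk P(Y=1) = π·p₁ + (1−π)·p₀ = 0.192×0.305 + 0.808×0.229 = 0.24359.
Under exogeneity, PAF = [P(Y=1) − p₀] / P(Y=1).
PAF = (0.24359 − 0.229) / 0.24359 ≈ 0.0599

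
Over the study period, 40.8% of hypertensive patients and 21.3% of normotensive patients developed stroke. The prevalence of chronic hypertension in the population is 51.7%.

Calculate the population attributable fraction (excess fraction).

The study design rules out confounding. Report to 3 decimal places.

p₁ = 0.408, p₀ = 0.213.
Overall risk P(Y=1) = π·p₁ + (1−π)·p₀ = 0.517×0.408 + 0.483×0.213 = 0.31381.
Under exogeneity, PAF = [P(Y=1) − p₀] / P(Y=1).
PAF = (0.31381 − 0.213) / 0.31381 ≈ 0.3213

PAF ≈ 0.321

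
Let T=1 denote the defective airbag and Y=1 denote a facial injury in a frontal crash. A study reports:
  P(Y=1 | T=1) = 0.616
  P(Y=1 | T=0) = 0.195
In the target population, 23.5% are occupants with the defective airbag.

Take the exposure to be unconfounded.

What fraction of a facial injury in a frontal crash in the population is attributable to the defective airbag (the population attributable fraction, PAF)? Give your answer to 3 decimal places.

PAF ≈ 0.337

Let p₁ = 0.616, p₀ = 0.195.
Overall risk P(Y=1) = π·p₁ + (1−π)·p₀ = 0.235×0.616 + 0.765×0.195 = 0.29394.
Under exogeneity, PAF = [P(Y=1) − p₀] / P(Y=1).
PAF = (0.29394 − 0.195) / 0.29394 ≈ 0.3366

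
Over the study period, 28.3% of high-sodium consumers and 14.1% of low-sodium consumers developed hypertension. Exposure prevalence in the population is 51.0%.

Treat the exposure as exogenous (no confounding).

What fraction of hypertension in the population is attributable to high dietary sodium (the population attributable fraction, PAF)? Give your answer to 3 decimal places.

PAF ≈ 0.339

p₁ = 0.283, p₀ = 0.141.
Overall risk P(Y=1) = π·p₁ + (1−π)·p₀ = 0.51×0.283 + 0.49×0.141 = 0.21342.
Under exogeneity, PAF = [P(Y=1) − p₀] / P(Y=1).
PAF = (0.21342 − 0.141) / 0.21342 ≈ 0.3393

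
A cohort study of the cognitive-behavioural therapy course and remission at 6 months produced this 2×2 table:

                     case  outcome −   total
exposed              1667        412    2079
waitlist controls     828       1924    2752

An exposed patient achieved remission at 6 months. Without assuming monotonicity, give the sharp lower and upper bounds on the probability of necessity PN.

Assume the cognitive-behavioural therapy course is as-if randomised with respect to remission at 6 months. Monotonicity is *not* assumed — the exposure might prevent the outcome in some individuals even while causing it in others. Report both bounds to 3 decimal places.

0.625 ≤ PN ≤ 0.872

p₁ = P(outcome | exposed) = 1667/2079 = 0.80183
p₀ = P(outcome | unexposed) = 828/2752 = 0.30087
Under exogeneity alone the bounds on PN are max{0,(p₁−p₀)/p₁} ≤ PN ≤ min{1,(1−p₀)/p₁}.
  lower = (p₁ − p₀)/p₁ = 0.50096 / 0.80183 ≈ 0.6248
  upper = min{1, (1 − p₀)/p₁} = 0.69913 / 0.80183 ≈ 0.8719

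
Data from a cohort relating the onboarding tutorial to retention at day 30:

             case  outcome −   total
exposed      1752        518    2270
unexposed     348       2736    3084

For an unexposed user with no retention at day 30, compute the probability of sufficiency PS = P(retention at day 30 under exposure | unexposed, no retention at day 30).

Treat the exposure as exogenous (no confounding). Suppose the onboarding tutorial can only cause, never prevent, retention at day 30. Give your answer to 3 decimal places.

PS ≈ 0.743

p₁ = P(outcome | exposed) = 1752/2270 = 0.77181
p₀ = P(outcome | unexposed) = 348/3084 = 0.11284
Under exogeneity and monotonicity, PS = (p₁ − p₀) / (1 − p₀).
PS = (0.77181 − 0.11284) / (1 − 0.11284) = 0.65897 / 0.88716 ≈ 0.7428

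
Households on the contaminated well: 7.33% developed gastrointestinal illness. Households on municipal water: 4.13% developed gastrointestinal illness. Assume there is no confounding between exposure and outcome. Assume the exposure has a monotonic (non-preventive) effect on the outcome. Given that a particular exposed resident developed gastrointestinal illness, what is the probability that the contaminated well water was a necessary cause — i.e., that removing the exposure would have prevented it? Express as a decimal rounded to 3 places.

p₁ = 0.0733, p₀ = 0.0413.
Under exogeneity and monotonicity, PN = (p₁ − p₀) / p₁.
PN = (0.0733 − 0.0413) / 0.0733 = 0.032 / 0.0733 ≈ 0.4366

PN ≈ 0.437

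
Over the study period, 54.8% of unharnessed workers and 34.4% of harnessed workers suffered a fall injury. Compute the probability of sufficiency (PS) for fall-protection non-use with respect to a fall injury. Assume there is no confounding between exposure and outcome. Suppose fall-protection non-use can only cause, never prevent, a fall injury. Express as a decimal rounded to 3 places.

PS ≈ 0.311

p₁ = 0.548, p₀ = 0.344.
Under exogeneity and monotonicity, PS = (p₁ − p₀) / (1 − p₀).
PS = (0.548 − 0.344) / (1 − 0.344) = 0.204 / 0.656 ≈ 0.3110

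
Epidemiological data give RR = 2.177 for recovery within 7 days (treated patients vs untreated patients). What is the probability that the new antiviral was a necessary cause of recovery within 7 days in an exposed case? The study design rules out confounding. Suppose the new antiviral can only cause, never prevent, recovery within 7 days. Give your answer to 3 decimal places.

PN ≈ 0.541

Under exogeneity and monotonicity, PN = (RR − 1) / RR = 1 − 1/RR.
PN = (2.177 − 1) / 2.177 = 1.177 / 2.177 ≈ 0.5407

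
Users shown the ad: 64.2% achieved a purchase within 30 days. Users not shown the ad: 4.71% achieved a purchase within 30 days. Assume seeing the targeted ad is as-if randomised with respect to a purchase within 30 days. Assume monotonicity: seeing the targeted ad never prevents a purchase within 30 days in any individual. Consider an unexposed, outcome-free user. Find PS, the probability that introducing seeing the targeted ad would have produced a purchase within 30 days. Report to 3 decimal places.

p₁ = 0.642, p₀ = 0.0471.
Under exogeneity and monotonicity, PS = (p₁ − p₀) / (1 − p₀).
PS = (0.642 − 0.0471) / (1 − 0.0471) = 0.5949 / 0.9529 ≈ 0.6243

PS ≈ 0.624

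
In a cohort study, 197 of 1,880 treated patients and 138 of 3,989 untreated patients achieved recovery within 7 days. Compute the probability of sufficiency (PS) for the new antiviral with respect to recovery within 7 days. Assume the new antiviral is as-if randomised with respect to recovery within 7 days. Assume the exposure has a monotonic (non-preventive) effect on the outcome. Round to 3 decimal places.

p₁ = P(outcome | exposed) = 197/1880 = 0.10479
p₀ = P(outcome | unexposed) = 138/3989 = 0.034595
Under exogeneity and monotonicity, PS = (p₁ − p₀) / (1 − p₀).
PS = (0.10479 − 0.034595) / (1 − 0.034595) = 0.070192 / 0.9654 ≈ 0.0727

PS ≈ 0.073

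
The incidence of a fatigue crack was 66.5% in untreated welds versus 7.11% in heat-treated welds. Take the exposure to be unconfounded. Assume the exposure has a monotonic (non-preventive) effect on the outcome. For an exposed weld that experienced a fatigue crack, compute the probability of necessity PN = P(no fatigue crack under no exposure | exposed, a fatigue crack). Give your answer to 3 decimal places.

PN ≈ 0.893

p₁ = 0.665, p₀ = 0.0711.
Under exogeneity and monotonicity, PN = (p₁ − p₀) / p₁.
PN = (0.665 − 0.0711) / 0.665 = 0.5939 / 0.665 ≈ 0.8931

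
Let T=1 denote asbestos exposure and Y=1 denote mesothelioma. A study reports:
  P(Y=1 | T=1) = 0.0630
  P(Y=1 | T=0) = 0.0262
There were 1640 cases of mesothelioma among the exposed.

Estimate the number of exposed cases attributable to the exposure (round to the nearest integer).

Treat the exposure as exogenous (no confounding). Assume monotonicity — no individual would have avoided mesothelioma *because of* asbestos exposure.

Let p₁ = 0.063, p₀ = 0.0262.
PN = (p₁ − p₀)/p₁ = (0.063 − 0.0262) / 0.063 ≈ 0.58413.
Attributable cases ≈ PN × (exposed cases) = 0.58413 × 1640 ≈ 957.97.

about 958 cases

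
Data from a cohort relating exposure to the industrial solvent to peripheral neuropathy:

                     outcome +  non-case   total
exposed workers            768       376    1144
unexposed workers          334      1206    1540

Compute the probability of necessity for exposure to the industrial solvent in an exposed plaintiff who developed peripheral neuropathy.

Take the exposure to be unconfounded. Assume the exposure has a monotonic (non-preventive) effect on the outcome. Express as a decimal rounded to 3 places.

p₁ = P(outcome | exposed) = 768/1144 = 0.67133
p₀ = P(outcome | unexposed) = 334/1540 = 0.21688
Under exogeneity and monotonicity, PN = (p₁ − p₀)/p₁.
PN = (0.67133 − 0.21688) / 0.67133 ≈ 0.6769

PN ≈ 0.677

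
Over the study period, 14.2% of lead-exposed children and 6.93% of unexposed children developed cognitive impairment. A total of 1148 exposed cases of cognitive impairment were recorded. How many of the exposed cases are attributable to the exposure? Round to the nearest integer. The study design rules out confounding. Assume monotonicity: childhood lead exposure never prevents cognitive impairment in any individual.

p₁ = 0.142, p₀ = 0.0693.
PN = (p₁ − p₀)/p₁ = (0.142 − 0.0693) / 0.142 ≈ 0.51197.
Attributable cases ≈ PN × (exposed cases) = 0.51197 × 1148 ≈ 587.74.

about 588 cases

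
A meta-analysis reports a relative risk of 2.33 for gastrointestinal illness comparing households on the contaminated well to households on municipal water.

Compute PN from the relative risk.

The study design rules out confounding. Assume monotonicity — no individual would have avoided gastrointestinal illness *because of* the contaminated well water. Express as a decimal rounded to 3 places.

Under exogeneity and monotonicity, PN = (RR − 1) / RR = 1 − 1/RR.
PN = (2.33 − 1) / 2.33 = 1.33 / 2.33 ≈ 0.5708

PN ≈ 0.571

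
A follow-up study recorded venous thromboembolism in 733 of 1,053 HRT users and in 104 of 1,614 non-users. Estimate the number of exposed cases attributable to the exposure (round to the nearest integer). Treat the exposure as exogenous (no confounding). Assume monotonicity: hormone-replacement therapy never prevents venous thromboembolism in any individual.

about 665 cases

p₁ = P(outcome | exposed) = 733/1053 = 0.69611
p₀ = P(outcome | unexposed) = 104/1614 = 0.064436
PN = (p₁ − p₀)/p₁ = (0.69611 − 0.064436) / 0.69611 ≈ 0.90743.
Attributable cases ≈ PN × (exposed cases) = 0.90743 × 733 ≈ 665.15.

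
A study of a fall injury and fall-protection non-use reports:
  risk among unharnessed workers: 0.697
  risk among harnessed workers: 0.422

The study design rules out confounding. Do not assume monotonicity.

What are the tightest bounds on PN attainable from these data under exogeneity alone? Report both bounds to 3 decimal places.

Let p₁ = 0.697, p₀ = 0.422.
Under exogeneity alone the bounds on PN are max{0,(p₁−p₀)/p₁} ≤ PN ≤ min{1,(1−p₀)/p₁}.
  lower = (p₁ − p₀)/p₁ = 0.275 / 0.697 ≈ 0.3945
  upper = min{1, (1 − p₀)/p₁} = 0.578 / 0.697 ≈ 0.8293

0.395 ≤ PN ≤ 0.829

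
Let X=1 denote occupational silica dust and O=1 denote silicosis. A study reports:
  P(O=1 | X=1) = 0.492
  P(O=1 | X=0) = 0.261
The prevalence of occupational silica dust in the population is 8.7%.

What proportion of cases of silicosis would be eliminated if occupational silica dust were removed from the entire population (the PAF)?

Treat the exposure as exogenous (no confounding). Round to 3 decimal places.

Let p₁ = 0.492, p₀ = 0.261.
Overall risk P(Y=1) = π·p₁ + (1−π)·p₀ = 0.087×0.492 + 0.913×0.261 = 0.2811.
Under exogeneity, PAF = [P(Y=1) − p₀] / P(Y=1).
PAF = (0.2811 − 0.261) / 0.2811 ≈ 0.0715

PAF ≈ 0.071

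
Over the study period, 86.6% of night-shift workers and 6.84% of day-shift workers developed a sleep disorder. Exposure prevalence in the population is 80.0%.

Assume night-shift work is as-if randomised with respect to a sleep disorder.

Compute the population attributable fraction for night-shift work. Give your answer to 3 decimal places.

PAF ≈ 0.903

p₁ = 0.866, p₀ = 0.0684.
Overall risk P(Y=1) = π·p₁ + (1−π)·p₀ = 0.8×0.866 + 0.2×0.0684 = 0.70648.
Under exogeneity, PAF = [P(Y=1) − p₀] / P(Y=1).
PAF = (0.70648 − 0.0684) / 0.70648 ≈ 0.9032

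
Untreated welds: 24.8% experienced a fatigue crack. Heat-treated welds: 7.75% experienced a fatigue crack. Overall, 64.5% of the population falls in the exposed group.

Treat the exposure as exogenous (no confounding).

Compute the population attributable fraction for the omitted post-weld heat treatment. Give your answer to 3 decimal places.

PAF ≈ 0.587

p₁ = 0.248, p₀ = 0.0775.
Overall risk P(Y=1) = π·p₁ + (1−π)·p₀ = 0.645×0.248 + 0.355×0.0775 = 0.18747.
Under exogeneity, PAF = [P(Y=1) − p₀] / P(Y=1).
PAF = (0.18747 − 0.0775) / 0.18747 ≈ 0.5866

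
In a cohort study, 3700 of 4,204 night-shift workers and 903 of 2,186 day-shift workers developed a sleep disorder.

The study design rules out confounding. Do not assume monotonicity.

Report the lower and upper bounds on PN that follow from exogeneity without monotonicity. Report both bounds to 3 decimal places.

p₁ = P(outcome | exposed) = 3700/4204 = 0.88011
p₀ = P(outcome | unexposed) = 903/2186 = 0.41308
Under exogeneity alone the bounds on PN are max{0,(p₁−p₀)/p₁} ≤ PN ≤ min{1,(1−p₀)/p₁}.
  lower = (p₁ − p₀)/p₁ = 0.46703 / 0.88011 ≈ 0.5306
  upper = min{1, (1 − p₀)/p₁} = 0.58692 / 0.88011 ≈ 0.6669

0.531 ≤ PN ≤ 0.667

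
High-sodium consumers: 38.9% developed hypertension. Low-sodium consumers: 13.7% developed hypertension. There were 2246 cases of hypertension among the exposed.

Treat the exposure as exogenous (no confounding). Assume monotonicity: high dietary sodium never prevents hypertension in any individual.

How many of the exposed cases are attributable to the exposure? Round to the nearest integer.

about 1455 cases

p₁ = 0.389, p₀ = 0.137.
PN = (p₁ − p₀)/p₁ = (0.389 − 0.137) / 0.389 ≈ 0.64781.
Attributable cases ≈ PN × (exposed cases) = 0.64781 × 2246 ≈ 1454.99.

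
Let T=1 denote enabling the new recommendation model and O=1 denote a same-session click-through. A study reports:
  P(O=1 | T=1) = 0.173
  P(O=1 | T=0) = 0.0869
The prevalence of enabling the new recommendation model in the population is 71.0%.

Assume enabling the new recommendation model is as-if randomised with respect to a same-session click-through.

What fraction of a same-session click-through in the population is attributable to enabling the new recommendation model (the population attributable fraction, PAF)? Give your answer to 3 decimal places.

PAF ≈ 0.413

Let p₁ = 0.173, p₀ = 0.0869.
Overall risk P(Y=1) = π·p₁ + (1−π)·p₀ = 0.71×0.173 + 0.29×0.0869 = 0.14803.
Under exogeneity, PAF = [P(Y=1) − p₀] / P(Y=1).
PAF = (0.14803 − 0.0869) / 0.14803 ≈ 0.4130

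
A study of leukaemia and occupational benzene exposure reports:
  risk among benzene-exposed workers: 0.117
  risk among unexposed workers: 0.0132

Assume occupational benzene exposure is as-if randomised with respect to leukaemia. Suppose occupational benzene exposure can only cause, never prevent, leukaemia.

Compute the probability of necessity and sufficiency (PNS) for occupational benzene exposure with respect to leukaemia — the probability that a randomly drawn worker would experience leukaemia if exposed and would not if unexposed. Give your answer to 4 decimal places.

PNS ≈ 0.1038

Let p₁ = 0.117, p₀ = 0.0132.
Under exogeneity and monotonicity, PNS = p₁ − p₀.
PNS = 0.117 − 0.0132 = 0.1038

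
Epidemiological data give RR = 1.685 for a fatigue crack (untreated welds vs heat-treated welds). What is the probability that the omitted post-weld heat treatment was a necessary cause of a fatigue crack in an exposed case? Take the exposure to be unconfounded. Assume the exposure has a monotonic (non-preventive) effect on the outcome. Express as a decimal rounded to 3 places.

PN ≈ 0.407

Under exogeneity and monotonicity, PN = (RR − 1) / RR = 1 − 1/RR.
PN = (1.685 − 1) / 1.685 = 0.685 / 1.685 ≈ 0.4065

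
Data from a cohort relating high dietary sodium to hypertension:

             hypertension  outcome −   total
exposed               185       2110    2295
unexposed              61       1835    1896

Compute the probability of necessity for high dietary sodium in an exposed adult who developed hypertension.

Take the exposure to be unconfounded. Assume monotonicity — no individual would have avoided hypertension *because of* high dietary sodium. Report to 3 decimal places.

p₁ = P(outcome | exposed) = 185/2295 = 0.08061
p₀ = P(outcome | unexposed) = 61/1896 = 0.032173
Under exogeneity and monotonicity, PN = (p₁ − p₀)/p₁.
PN = (0.08061 − 0.032173) / 0.08061 ≈ 0.6009

PN ≈ 0.601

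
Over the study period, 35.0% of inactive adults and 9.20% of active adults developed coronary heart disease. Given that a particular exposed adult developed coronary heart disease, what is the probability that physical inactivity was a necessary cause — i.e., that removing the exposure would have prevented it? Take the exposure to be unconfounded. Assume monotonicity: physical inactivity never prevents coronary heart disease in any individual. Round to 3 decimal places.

PN ≈ 0.737

p₁ = 0.35, p₀ = 0.092.
Under exogeneity and monotonicity, PN = (p₁ − p₀) / p₁.
PN = (0.35 − 0.092) / 0.35 = 0.258 / 0.35 ≈ 0.7371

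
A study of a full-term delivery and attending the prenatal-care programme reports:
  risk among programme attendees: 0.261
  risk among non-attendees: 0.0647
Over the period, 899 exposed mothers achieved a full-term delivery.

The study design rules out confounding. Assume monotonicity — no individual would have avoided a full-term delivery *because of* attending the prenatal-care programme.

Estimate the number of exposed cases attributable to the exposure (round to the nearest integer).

about 676 cases

Let p₁ = 0.261, p₀ = 0.0647.
PN = (p₁ − p₀)/p₁ = (0.261 − 0.0647) / 0.261 ≈ 0.75211.
Attributable cases ≈ PN × (exposed cases) = 0.75211 × 899 ≈ 676.14.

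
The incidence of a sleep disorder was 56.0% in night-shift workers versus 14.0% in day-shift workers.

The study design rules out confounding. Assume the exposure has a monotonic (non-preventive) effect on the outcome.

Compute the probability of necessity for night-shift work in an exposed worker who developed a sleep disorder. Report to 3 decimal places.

PN ≈ 0.750

p₁ = 0.56, p₀ = 0.14.
Under exogeneity and monotonicity, PN = (p₁ − p₀) / p₁.
PN = (0.56 − 0.14) / 0.56 = 0.42 / 0.56 ≈ 0.7500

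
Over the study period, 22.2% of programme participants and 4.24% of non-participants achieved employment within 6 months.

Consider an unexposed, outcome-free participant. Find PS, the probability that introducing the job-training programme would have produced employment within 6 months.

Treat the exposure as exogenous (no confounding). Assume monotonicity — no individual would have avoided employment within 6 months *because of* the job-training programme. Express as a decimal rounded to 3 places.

p₁ = 0.222, p₀ = 0.0424.
Under exogeneity and monotonicity, PS = (p₁ − p₀) / (1 − p₀).
PS = (0.222 − 0.0424) / (1 − 0.0424) = 0.1796 / 0.9576 ≈ 0.1876

PS ≈ 0.188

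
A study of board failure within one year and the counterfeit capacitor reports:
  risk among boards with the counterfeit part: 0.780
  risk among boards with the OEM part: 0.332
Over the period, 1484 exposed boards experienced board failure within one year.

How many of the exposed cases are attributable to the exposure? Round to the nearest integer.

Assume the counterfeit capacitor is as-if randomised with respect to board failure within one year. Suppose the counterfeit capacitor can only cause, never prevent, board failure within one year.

about 852 cases

Let p₁ = 0.78, p₀ = 0.332.
PN = (p₁ − p₀)/p₁ = (0.78 − 0.332) / 0.78 ≈ 0.57436.
Attributable cases ≈ PN × (exposed cases) = 0.57436 × 1484 ≈ 852.35.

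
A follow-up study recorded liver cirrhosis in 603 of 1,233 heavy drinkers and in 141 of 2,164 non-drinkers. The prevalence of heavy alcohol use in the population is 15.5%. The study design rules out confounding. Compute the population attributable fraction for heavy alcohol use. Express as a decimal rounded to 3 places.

p₁ = P(outcome | exposed) = 603/1233 = 0.48905
p₀ = P(outcome | unexposed) = 141/2164 = 0.065157
Overall risk P(Y=1) = π·p₁ + (1−π)·p₀ = 0.155×0.48905 + 0.845×0.065157 = 0.13086.
Under exogeneity, PAF = [P(Y=1) − p₀] / P(Y=1).
PAF = (0.13086 − 0.065157) / 0.13086 ≈ 0.5021

PAF ≈ 0.502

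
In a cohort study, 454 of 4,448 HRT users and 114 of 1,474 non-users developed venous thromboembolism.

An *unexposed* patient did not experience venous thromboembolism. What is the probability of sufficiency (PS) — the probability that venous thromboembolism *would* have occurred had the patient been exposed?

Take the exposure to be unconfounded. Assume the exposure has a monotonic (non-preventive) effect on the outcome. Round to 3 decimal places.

p₁ = P(outcome | exposed) = 454/4448 = 0.10207
p₀ = P(outcome | unexposed) = 114/1474 = 0.077341
Under exogeneity and monotonicity, PS = (p₁ − p₀) / (1 − p₀).
PS = (0.10207 − 0.077341) / (1 − 0.077341) = 0.024728 / 0.92266 ≈ 0.0268

PS ≈ 0.027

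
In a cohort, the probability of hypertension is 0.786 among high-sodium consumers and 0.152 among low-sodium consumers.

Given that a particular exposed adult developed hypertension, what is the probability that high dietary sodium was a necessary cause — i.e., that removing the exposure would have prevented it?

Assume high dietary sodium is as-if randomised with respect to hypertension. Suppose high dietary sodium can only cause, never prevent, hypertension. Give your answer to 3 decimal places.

PN ≈ 0.807

Let p₁ = 0.786, p₀ = 0.152.
Under exogeneity and monotonicity, PN = (p₁ − p₀) / p₁.
PN = (0.786 − 0.152) / 0.786 = 0.634 / 0.786 ≈ 0.8066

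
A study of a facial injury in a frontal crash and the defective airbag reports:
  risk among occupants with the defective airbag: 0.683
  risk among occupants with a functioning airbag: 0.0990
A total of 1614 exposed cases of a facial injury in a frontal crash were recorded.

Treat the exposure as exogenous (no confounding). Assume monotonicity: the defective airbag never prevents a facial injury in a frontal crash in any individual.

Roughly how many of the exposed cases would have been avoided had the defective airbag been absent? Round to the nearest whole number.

about 1380 cases

Let p₁ = 0.683, p₀ = 0.099.
PN = (p₁ − p₀)/p₁ = (0.683 − 0.099) / 0.683 ≈ 0.85505.
Attributable cases ≈ PN × (exposed cases) = 0.85505 × 1614 ≈ 1380.05.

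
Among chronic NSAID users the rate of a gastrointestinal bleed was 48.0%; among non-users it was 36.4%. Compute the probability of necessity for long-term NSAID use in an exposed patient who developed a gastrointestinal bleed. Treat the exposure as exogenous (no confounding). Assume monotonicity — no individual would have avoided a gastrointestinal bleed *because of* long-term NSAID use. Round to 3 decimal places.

p₁ = 0.48, p₀ = 0.364.
Under exogeneity and monotonicity, PN = (p₁ − p₀) / p₁.
PN = (0.48 − 0.364) / 0.48 = 0.116 / 0.48 ≈ 0.2417

PN ≈ 0.242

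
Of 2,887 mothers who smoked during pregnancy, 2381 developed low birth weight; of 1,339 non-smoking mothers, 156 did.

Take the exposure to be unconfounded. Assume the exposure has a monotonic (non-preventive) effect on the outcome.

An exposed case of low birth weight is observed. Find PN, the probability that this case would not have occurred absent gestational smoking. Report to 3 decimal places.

PN ≈ 0.859

p₁ = P(outcome | exposed) = 2381/2887 = 0.82473
p₀ = P(outcome | unexposed) = 156/1339 = 0.1165
Under exogeneity and monotonicity, PN = (p₁ − p₀) / p₁.
PN = (0.82473 − 0.1165) / 0.82473 = 0.70823 / 0.82473 ≈ 0.8587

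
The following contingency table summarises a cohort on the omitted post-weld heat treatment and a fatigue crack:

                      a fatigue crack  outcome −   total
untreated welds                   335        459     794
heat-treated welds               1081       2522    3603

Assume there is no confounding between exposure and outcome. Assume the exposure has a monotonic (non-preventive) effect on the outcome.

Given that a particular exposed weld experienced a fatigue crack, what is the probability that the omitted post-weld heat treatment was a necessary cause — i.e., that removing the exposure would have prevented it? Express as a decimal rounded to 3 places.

PN ≈ 0.289

p₁ = P(outcome | exposed) = 335/794 = 0.42191
p₀ = P(outcome | unexposed) = 1081/3603 = 0.30003
Under exogeneity and monotonicity, PN = (p₁ − p₀)/p₁.
PN = (0.42191 − 0.30003) / 0.42191 ≈ 0.2889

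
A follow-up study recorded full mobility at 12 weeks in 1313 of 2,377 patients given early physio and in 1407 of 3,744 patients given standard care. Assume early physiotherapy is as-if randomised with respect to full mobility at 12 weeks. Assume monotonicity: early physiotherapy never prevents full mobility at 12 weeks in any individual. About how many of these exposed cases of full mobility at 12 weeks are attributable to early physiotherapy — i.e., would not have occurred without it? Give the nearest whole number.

p₁ = P(outcome | exposed) = 1313/2377 = 0.55238
p₀ = P(outcome | unexposed) = 1407/3744 = 0.3758
PN = (p₁ − p₀)/p₁ = (0.55238 − 0.3758) / 0.55238 ≈ 0.31967.
Attributable cases ≈ PN × (exposed cases) = 0.31967 × 1313 ≈ 419.72.

about 420 cases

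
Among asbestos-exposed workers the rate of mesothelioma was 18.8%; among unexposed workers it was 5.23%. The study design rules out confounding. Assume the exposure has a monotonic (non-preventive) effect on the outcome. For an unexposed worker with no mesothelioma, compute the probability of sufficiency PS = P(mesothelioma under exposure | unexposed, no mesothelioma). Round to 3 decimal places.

p₁ = 0.188, p₀ = 0.0523.
Under exogeneity and monotonicity, PS = (p₁ − p₀) / (1 − p₀).
PS = (0.188 − 0.0523) / (1 − 0.0523) = 0.1357 / 0.9477 ≈ 0.1432

PS ≈ 0.143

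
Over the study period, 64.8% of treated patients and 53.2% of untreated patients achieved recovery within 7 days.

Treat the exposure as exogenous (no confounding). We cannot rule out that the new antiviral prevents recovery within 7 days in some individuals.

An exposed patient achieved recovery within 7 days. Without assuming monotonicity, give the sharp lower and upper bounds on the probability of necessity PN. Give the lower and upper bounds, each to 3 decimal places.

0.179 ≤ PN ≤ 0.722

p₁ = 0.648, p₀ = 0.532.
Under exogeneity alone the bounds on PN are max{0,(p₁−p₀)/p₁} ≤ PN ≤ min{1,(1−p₀)/p₁}.
  lower = (p₁ − p₀)/p₁ = 0.116 / 0.648 ≈ 0.1790
  upper = min{1, (1 − p₀)/p₁} = 0.468 / 0.648 ≈ 0.7222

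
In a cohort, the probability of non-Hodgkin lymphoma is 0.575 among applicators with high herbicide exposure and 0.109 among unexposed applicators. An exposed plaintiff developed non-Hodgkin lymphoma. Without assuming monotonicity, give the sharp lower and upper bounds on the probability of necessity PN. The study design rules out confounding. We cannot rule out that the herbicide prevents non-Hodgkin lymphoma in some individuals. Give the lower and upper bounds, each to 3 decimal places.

0.810 ≤ PN ≤ 1.000

Let p₁ = 0.575, p₀ = 0.109.
Under exogeneity alone the bounds on PN are max{0,(p₁−p₀)/p₁} ≤ PN ≤ min{1,(1−p₀)/p₁}.
  lower = (p₁ − p₀)/p₁ = 0.466 / 0.575 ≈ 0.8104
  upper = min{1, (1 − p₀)/p₁} = 0.891 / 0.575 ≈ 1.5496 → capped at 1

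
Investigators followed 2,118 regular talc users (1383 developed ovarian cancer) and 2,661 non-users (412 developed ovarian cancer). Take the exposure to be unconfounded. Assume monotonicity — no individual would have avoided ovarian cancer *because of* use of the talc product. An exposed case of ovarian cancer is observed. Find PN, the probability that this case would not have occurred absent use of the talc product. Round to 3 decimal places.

p₁ = P(outcome | exposed) = 1383/2118 = 0.65297
p₀ = P(outcome | unexposed) = 412/2661 = 0.15483
Under exogeneity and monotonicity, PN = (p₁ − p₀) / p₁.
PN = (0.65297 − 0.15483) / 0.65297 = 0.49815 / 0.65297 ≈ 0.7629

PN ≈ 0.763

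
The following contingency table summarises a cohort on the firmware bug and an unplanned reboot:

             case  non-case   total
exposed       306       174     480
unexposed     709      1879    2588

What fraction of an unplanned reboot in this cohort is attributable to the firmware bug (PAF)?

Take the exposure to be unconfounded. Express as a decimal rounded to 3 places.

p₁ = P(outcome | exposed) = 306/480 = 0.6375
p₀ = P(outcome | unexposed) = 709/2588 = 0.27396
Exposure prevalence π = 480/3068 = 0.15645; overall risk P(Y=1) = 0.33083.
Under exogeneity, PAF = [P(Y=1) − p₀]/P(Y=1).
PAF = (0.33083 − 0.27396) / 0.33083 ≈ 0.1719

PAF ≈ 0.172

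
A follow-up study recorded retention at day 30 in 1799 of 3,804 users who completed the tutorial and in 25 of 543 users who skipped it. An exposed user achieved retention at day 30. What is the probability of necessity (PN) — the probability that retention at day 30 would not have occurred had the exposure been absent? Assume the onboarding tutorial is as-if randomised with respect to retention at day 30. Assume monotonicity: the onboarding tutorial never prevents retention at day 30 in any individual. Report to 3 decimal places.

p₁ = P(outcome | exposed) = 1799/3804 = 0.47292
p₀ = P(outcome | unexposed) = 25/543 = 0.046041
Under exogeneity and monotonicity, PN = (p₁ − p₀) / p₁.
PN = (0.47292 − 0.046041) / 0.47292 = 0.42688 / 0.47292 ≈ 0.9026

PN ≈ 0.903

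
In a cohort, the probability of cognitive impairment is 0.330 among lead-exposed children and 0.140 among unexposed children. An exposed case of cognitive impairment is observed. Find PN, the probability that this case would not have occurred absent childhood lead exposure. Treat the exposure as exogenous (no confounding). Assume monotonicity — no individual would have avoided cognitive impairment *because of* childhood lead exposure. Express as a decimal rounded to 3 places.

PN ≈ 0.576

Let p₁ = 0.33, p₀ = 0.14.
Under exogeneity and monotonicity, PN = (p₁ − p₀) / p₁.
PN = (0.33 − 0.14) / 0.33 = 0.19 / 0.33 ≈ 0.5758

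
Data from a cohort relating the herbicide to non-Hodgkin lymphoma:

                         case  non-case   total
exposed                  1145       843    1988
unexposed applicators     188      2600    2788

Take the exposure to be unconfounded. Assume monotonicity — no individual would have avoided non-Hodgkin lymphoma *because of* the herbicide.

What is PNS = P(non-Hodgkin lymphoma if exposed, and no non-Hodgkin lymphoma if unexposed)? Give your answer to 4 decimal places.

PNS ≈ 0.5085

p₁ = P(outcome | exposed) = 1145/1988 = 0.57596
p₀ = P(outcome | unexposed) = 188/2788 = 0.067432
Under exogeneity and monotonicity, PNS = p₁ − p₀.
PNS = 0.57596 − 0.067432 = 0.50852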